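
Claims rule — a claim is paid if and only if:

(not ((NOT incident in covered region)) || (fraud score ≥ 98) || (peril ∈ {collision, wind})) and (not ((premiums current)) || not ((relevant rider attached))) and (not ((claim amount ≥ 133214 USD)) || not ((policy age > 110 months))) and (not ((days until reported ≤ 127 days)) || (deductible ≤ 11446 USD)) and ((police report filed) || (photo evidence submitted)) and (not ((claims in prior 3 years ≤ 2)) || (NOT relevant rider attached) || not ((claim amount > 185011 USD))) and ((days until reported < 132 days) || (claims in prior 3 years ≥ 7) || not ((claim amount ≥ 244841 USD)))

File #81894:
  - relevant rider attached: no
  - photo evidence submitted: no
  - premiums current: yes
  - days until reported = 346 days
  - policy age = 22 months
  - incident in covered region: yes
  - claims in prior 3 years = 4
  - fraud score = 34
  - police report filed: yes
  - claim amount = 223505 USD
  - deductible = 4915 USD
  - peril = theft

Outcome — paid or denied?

Atomic conditions:
  NOT incident in covered region: yes → false
  fraud score ≥ 98: 34 ≥ 98 is false
  peril ∈ {collision, wind}: theft is not in the set → false
  premiums current: yes → true
  relevant rider attached: no → false
  claim amount ≥ 133214 USD: 223505 ≥ 133214 is true
  policy age > 110 months: 22 > 110 is false
  days until reported ≤ 127 days: 346 ≤ 127 is false
  deductible ≤ 11446 USD: 4915 ≤ 11446 is true
  police report filed: yes → true
  photo evidence submitted: no → false
  claims in prior 3 years ≤ 2: 4 ≤ 2 is false
  NOT relevant rider attached: no → true
  claim amount > 185011 USD: 223505 > 185011 is true
  days until reported < 132 days: 346 < 132 is false
  claims in prior 3 years ≥ 7: 4 ≥ 7 is false
  claim amount ≥ 244841 USD: 223505 ≥ 244841 is false
Combine:
[1.1] NOT false = true
[1] true OR false OR false = true
[2.1] NOT true = false
[2.2] NOT false = true
[2] false OR true = true
[3.1] NOT true = false
[3.2] NOT false = true
[3] false OR true = true
[4.1] NOT false = true
[4] true OR true = true
[5] true OR false = true
[6.1] NOT false = true
[6.3] NOT true = false
[6] true OR true OR false = true
[7.3] NOT false = true
[7] false OR false OR true = true
[root] true AND true AND true AND true AND true AND true AND true = true
Overall: true → paid

Paid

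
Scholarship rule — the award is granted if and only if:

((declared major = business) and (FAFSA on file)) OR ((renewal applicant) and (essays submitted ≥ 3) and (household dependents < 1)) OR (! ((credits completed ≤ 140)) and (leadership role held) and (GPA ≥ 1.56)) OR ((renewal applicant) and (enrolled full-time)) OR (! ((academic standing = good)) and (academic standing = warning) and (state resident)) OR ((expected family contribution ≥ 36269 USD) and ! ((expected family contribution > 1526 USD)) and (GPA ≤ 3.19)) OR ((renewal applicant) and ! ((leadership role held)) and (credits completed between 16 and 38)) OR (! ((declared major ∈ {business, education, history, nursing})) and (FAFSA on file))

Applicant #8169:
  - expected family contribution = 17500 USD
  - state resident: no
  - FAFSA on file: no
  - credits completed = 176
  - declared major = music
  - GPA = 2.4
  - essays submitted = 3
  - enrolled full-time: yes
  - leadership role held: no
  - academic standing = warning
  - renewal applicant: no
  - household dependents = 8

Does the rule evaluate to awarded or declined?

Declined

Atomic conditions:
  declared major = business: music == business is false
  FAFSA on file: no → false
  renewal applicant: no → false
  essays submitted ≥ 3: 3 ≥ 3 is true
  household dependents < 1: 8 < 1 is false
  credits completed ≤ 140: 176 ≤ 140 is false
  leadership role held: no → false
  GPA ≥ 1.56: 2.4 ≥ 1.56 is true
  enrolled full-time: yes → true
  academic standing = good: warning == good is false
  academic standing = warning: warning == warning is true
  state resident: no → false
  expected family contribution ≥ 36269 USD: 17500 ≥ 36269 is false
  expected family contribution > 1526 USD: 17500 > 1526 is true
  GPA ≤ 3.19: 2.4 ≤ 3.19 is true
  credits completed between 16 and 38: 176 in [16, 38] is false
  declared major ∈ {business, education, history, nursing}: music is not in the set → false
Combine:
[1] false AND false = false
[2] false AND true AND false = false
[3.1] NOT false = true
[3] true AND false AND true = false
[4] false AND true = false
[5.1] NOT false = true
[5] true AND true AND false = false
[6.2] NOT true = false
[6] false AND false AND true = false
[7.2] NOT false = true
[7] false AND true AND false = false
[8.1] NOT false = true
[8] true AND false = false
[root] false OR false OR false OR false OR false OR false OR false OR false = false
Overall: false → declined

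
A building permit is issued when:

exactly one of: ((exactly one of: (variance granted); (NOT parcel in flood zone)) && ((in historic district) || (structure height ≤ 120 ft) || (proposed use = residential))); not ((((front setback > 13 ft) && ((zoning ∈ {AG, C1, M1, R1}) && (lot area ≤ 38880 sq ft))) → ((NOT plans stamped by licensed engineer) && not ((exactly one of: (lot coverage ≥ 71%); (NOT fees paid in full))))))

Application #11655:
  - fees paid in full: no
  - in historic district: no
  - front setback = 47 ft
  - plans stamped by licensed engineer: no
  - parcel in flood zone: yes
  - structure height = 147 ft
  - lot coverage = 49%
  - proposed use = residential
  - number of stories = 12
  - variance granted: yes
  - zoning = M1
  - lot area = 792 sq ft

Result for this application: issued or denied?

Denied

Atomic conditions:
  variance granted: yes → true
  NOT parcel in flood zone: yes → false
  in historic district: no → false
  structure height ≤ 120 ft: 147 ≤ 120 is false
  proposed use = residential: residential == residential is true
  front setback > 13 ft: 47 > 13 is true
  zoning ∈ {AG, C1, M1, R1}: M1 is in the set → true
  lot area ≤ 38880 sq ft: 792 ≤ 38880 is true
  NOT plans stamped by licensed engineer: no → true
  lot coverage ≥ 71%: 49 ≥ 71 is false
  NOT fees paid in full: no → true
Combine:
[1.1] exactly-one(true, false) = true
[1.2] false OR false OR true = true
[1] true AND true = true
[2.1.1.2] true AND true = true
[2.1.1] true AND true = true
[2.1.2.2.1] exactly-one(false, true) = true
[2.1.2.2] NOT true = false
[2.1.2] true AND false = false
[2.1] true → false = false
[2] NOT false = true
[root] exactly-one(true, true) = false
Overall: false → denied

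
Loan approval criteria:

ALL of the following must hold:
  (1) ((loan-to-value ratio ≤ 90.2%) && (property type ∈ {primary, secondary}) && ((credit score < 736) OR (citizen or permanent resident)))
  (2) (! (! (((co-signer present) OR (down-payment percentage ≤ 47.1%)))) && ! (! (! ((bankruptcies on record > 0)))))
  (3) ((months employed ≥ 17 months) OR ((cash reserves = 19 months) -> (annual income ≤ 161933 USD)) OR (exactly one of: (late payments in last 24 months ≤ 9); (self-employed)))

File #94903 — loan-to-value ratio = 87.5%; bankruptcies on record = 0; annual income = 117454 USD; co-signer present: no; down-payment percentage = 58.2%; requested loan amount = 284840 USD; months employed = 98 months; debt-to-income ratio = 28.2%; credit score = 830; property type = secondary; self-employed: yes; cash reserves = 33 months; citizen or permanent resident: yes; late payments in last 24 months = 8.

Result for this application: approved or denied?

Atomic conditions:
  loan-to-value ratio ≤ 90.2%: 87.5 ≤ 90.2 is true
  property type ∈ {primary, secondary}: secondary is in the set → true
  credit score < 736: 830 < 736 is false
  citizen or permanent resident: yes → true
  co-signer present: no → false
  down-payment percentage ≤ 47.1%: 58.2 ≤ 47.1 is false
  bankruptcies on record > 0: 0 > 0 is false
  months employed ≥ 17 months: 98 ≥ 17 is true
  cash reserves = 19 months: 33 == 19 is false
  annual income ≤ 161933 USD: 117454 ≤ 161933 is true
  late payments in last 24 months ≤ 9: 8 ≤ 9 is true
  self-employed: yes → true
Combine:
[1.3] false OR true = true
[1] true AND true AND true = true
[2.1.1.1] false OR false = false
[2.1.1] NOT false = true
[2.1] NOT true = false
[2.2.1.1] NOT false = true
[2.2.1] NOT true = false
[2.2] NOT false = true
[2] false AND true = false
[3.2] false → true (antecedent false ⇒ implication holds) = true
[3.3] exactly-one(true, true) = false
[3] true OR true OR false = true
[root] true AND false AND true = false
Overall: false → denied

Denied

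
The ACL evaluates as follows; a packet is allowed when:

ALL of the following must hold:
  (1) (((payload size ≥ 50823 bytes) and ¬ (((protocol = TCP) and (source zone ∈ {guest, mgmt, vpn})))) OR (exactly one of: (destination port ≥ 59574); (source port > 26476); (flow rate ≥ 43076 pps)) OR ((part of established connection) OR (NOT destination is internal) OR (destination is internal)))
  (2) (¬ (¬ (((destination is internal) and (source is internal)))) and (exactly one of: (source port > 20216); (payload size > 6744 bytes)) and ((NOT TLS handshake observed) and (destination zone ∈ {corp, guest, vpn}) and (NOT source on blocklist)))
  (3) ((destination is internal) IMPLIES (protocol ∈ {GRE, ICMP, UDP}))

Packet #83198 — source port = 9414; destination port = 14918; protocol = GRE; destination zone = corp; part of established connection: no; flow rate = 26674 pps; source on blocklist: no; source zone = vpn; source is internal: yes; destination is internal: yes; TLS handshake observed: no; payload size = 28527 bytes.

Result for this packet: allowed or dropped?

Allowed

Atomic conditions:
  payload size ≥ 50823 bytes: 28527 ≥ 50823 is false
  protocol = TCP: GRE == TCP is false
  source zone ∈ {guest, mgmt, vpn}: vpn is in the set → true
  destination port ≥ 59574: 14918 ≥ 59574 is false
  source port > 26476: 9414 > 26476 is false
  flow rate ≥ 43076 pps: 26674 ≥ 43076 is false
  part of established connection: no → false
  NOT destination is internal: yes → false
  destination is internal: yes → true
  source is internal: yes → true
  source port > 20216: 9414 > 20216 is false
  payload size > 6744 bytes: 28527 > 6744 is true
  NOT TLS handshake observed: no → true
  destination zone ∈ {corp, guest, vpn}: corp is in the set → true
  NOT source on blocklist: no → true
  protocol ∈ {GRE, ICMP, UDP}: GRE is in the set → true
Combine:
[1.1.2.1] false AND true = false
[1.1.2] NOT false = true
[1.1] false AND true = false
[1.2] exactly-one(false, false, false) = false
[1.3] false OR false OR true = true
[1] false OR false OR true = true
[2.1.1.1] true AND true = true
[2.1.1] NOT true = false
[2.1] NOT false = true
[2.2] exactly-one(false, true) = true
[2.3] true AND true AND true = true
[2] true AND true AND true = true
[3] true → true = true
[root] true AND true AND true = true
Overall: true → allowed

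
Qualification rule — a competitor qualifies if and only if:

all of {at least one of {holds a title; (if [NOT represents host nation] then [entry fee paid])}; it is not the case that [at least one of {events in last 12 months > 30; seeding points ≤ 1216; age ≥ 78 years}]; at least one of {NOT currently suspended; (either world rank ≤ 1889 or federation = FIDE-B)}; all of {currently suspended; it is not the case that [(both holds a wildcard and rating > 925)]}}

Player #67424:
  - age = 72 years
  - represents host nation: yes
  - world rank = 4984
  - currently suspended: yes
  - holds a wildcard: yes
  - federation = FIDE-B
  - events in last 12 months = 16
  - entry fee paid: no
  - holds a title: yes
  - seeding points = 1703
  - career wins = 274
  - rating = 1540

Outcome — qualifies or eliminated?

Eliminated

Atomic conditions:
  holds a title: yes → true
  NOT represents host nation: yes → false
  entry fee paid: no → false
  events in last 12 months > 30: 16 > 30 is false
  seeding points ≤ 1216: 1703 ≤ 1216 is false
  age ≥ 78 years: 72 ≥ 78 is false
  NOT currently suspended: yes → false
  world rank ≤ 1889: 4984 ≤ 1889 is false
  federation = FIDE-B: FIDE-B == FIDE-B is true
  currently suspended: yes → true
  holds a wildcard: yes → true
  rating > 925: 1540 > 925 is true
Combine:
[1.2] false → false (antecedent false ⇒ implication holds) = true
[1] true OR true = true
[2.1] false OR false OR false = false
[2] NOT false = true
[3.2] false OR true = true
[3] false OR true = true
[4.2.1] true AND true = true
[4.2] NOT true = false
[4] true AND false = false
[root] true AND true AND true AND false = false
Overall: false → eliminated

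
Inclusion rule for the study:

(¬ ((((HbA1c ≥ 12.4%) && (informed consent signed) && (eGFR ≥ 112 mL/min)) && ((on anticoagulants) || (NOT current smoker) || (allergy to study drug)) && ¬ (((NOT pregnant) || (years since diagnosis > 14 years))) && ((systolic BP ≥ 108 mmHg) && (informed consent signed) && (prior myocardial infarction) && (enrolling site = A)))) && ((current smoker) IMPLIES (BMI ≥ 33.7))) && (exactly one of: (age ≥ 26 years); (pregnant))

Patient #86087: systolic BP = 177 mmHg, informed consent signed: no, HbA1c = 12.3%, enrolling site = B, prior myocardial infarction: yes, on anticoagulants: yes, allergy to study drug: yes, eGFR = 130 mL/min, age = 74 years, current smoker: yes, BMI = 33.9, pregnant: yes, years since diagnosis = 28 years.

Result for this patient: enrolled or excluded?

Atomic conditions:
  HbA1c ≥ 12.4%: 12.3 ≥ 12.4 is false
  informed consent signed: no → false
  eGFR ≥ 112 mL/min: 130 ≥ 112 is true
  on anticoagulants: yes → true
  NOT current smoker: yes → false
  allergy to study drug: yes → true
  NOT pregnant: yes → false
  years since diagnosis > 14 years: 28 > 14 is true
  systolic BP ≥ 108 mmHg: 177 ≥ 108 is true
  prior myocardial infarction: yes → true
  enrolling site = A: B == A is false
  current smoker: yes → true
  BMI ≥ 33.7: 33.9 ≥ 33.7 is true
  age ≥ 26 years: 74 ≥ 26 is true
  pregnant: yes → true
Combine:
[1.1.1.1] false AND false AND true = false
[1.1.1.2] true OR false OR true = true
[1.1.1.3.1] false OR true = true
[1.1.1.3] NOT true = false
[1.1.1.4] true AND false AND true AND false = false
[1.1.1] false AND true AND false AND false = false
[1.1] NOT false = true
[1.2] true → true = true
[1] true AND true = true
[2] exactly-one(true, true) = false
[root] true AND false = false
Overall: false → excluded

Excluded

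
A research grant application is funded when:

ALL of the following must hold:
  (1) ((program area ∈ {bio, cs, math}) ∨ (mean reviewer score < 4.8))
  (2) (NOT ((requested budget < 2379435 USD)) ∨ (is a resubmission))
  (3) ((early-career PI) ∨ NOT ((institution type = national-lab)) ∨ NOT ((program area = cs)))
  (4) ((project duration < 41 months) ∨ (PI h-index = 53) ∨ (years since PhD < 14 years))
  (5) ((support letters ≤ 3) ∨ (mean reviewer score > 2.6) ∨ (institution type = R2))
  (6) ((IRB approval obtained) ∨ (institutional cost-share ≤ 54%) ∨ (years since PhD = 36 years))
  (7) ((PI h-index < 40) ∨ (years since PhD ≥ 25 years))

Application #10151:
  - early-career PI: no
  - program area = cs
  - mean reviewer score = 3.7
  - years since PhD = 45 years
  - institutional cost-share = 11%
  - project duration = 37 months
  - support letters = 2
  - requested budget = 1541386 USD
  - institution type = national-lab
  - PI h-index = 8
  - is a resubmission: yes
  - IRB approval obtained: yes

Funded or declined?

Declined

Atomic conditions:
  program area ∈ {bio, cs, math}: cs is in the set → true
  mean reviewer score < 4.8: 3.7 < 4.8 is true
  requested budget < 2379435 USD: 1541386 < 2379435 is true
  is a resubmission: yes → true
  early-career PI: no → false
  institution type = national-lab: national-lab == national-lab is true
  program area = cs: cs == cs is true
  project duration < 41 months: 37 < 41 is true
  PI h-index = 53: 8 == 53 is false
  years since PhD < 14 years: 45 < 14 is false
  support letters ≤ 3: 2 ≤ 3 is true
  mean reviewer score > 2.6: 3.7 > 2.6 is true
  institution type = R2: national-lab == R2 is false
  IRB approval obtained: yes → true
  institutional cost-share ≤ 54%: 11 ≤ 54 is true
  years since PhD = 36 years: 45 == 36 is false
  PI h-index < 40: 8 < 40 is true
  years since PhD ≥ 25 years: 45 ≥ 25 is true
Combine:
[1] true OR true = true
[2.1] NOT true = false
[2] false OR true = true
[3.2] NOT true = false
[3.3] NOT true = false
[3] false OR false OR false = false
[4] true OR false OR false = true
[5] true OR true OR false = true
[6] true OR true OR false = true
[7] true OR true = true
[root] true AND true AND false AND true AND true AND true AND true = false
Overall: false → declined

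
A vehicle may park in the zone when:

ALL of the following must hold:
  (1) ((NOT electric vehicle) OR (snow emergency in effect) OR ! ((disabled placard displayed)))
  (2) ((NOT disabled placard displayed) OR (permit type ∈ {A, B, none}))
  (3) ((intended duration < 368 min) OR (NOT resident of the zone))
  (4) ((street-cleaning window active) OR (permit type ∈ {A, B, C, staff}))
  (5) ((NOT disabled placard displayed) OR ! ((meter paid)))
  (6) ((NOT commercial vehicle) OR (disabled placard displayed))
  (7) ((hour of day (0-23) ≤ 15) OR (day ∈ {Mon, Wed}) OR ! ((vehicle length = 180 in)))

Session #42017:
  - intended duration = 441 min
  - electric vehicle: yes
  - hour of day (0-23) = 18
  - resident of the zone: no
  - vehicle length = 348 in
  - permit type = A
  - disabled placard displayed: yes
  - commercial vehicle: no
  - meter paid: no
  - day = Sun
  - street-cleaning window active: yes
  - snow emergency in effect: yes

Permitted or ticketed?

Atomic conditions:
  NOT electric vehicle: yes → false
  snow emergency in effect: yes → true
  disabled placard displayed: yes → true
  NOT disabled placard displayed: yes → false
  permit type ∈ {A, B, none}: A is in the set → true
  intended duration < 368 min: 441 < 368 is false
  NOT resident of the zone: no → true
  street-cleaning window active: yes → true
  permit type ∈ {A, B, C, staff}: A is in the set → true
  meter paid: no → false
  NOT commercial vehicle: no → true
  hour of day (0-23) ≤ 15: 18 ≤ 15 is false
  day ∈ {Mon, Wed}: Sun is not in the set → false
  vehicle length = 180 in: 348 == 180 is false
Combine:
[1.3] NOT true = false
[1] false OR true OR false = true
[2] false OR true = true
[3] false OR true = true
[4] true OR true = true
[5.2] NOT false = true
[5] false OR true = true
[6] true OR true = true
[7.3] NOT false = true
[7] false OR false OR true = true
[root] true AND true AND true AND true AND true AND true AND true = true
Overall: true → permitted

Permitted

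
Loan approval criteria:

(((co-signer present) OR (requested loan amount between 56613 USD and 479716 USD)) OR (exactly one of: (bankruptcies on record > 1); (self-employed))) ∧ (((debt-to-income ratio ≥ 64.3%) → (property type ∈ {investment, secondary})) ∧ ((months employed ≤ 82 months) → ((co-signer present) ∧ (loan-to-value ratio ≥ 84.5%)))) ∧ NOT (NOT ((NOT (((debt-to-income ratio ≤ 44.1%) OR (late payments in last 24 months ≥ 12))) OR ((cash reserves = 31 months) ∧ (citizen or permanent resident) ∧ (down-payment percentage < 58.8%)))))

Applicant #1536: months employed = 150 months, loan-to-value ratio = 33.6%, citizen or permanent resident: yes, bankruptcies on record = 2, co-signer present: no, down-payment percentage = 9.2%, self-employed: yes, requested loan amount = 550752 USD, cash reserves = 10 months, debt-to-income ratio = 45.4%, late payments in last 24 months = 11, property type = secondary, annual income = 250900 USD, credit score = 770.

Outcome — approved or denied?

Denied

Atomic conditions:
  co-signer present: no → false
  requested loan amount between 56613 USD and 479716 USD: 550752 in [56613, 479716] is false
  bankruptcies on record > 1: 2 > 1 is true
  self-employed: yes → true
  debt-to-income ratio ≥ 64.3%: 45.4 ≥ 64.3 is false
  property type ∈ {investment, secondary}: secondary is in the set → true
  months employed ≤ 82 months: 150 ≤ 82 is false
  loan-to-value ratio ≥ 84.5%: 33.6 ≥ 84.5 is false
  debt-to-income ratio ≤ 44.1%: 45.4 ≤ 44.1 is false
  late payments in last 24 months ≥ 12: 11 ≥ 12 is false
  cash reserves = 31 months: 10 == 31 is false
  citizen or permanent resident: yes → true
  down-payment percentage < 58.8%: 9.2 < 58.8 is true
Combine:
[1.1] false OR false = false
[1.2] exactly-one(true, true) = false
[1] false OR false = false
[2.1] false → true (antecedent false ⇒ implication holds) = true
[2.2.2] false AND false = false
[2.2] false → false (antecedent false ⇒ implication holds) = true
[2] true AND true = true
[3.1.1.1.1] false OR false = false
[3.1.1.1] NOT false = true
[3.1.1.2] false AND true AND true = false
[3.1.1] true OR false = true
[3.1] NOT true = false
[3] NOT false = true
[root] false AND true AND true = false
Overall: false → denied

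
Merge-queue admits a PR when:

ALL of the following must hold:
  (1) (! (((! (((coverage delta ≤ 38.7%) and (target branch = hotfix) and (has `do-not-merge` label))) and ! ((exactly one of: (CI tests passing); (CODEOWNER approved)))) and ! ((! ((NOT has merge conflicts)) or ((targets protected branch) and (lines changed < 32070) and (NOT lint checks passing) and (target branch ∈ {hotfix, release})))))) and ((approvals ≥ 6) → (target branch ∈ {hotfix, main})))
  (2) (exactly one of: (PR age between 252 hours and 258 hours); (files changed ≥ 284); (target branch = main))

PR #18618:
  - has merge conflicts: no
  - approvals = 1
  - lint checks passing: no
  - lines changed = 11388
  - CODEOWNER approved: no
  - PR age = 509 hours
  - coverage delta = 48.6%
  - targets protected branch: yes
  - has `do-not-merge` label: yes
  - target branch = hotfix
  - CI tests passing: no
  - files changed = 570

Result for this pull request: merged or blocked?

Merged

Atomic conditions:
  coverage delta ≤ 38.7%: 48.6 ≤ 38.7 is false
  target branch = hotfix: hotfix == hotfix is true
  has `do-not-merge` label: yes → true
  CI tests passing: no → false
  CODEOWNER approved: no → false
  NOT has merge conflicts: no → true
  targets protected branch: yes → true
  lines changed < 32070: 11388 < 32070 is true
  NOT lint checks passing: no → true
  target branch ∈ {hotfix, release}: hotfix is in the set → true
  approvals ≥ 6: 1 ≥ 6 is false
  target branch ∈ {hotfix, main}: hotfix is in the set → true
  PR age between 252 hours and 258 hours: 509 in [252, 258] is false
  files changed ≥ 284: 570 ≥ 284 is true
  target branch = main: hotfix == main is false
Combine:
[1.1.1.1.1.1] false AND true AND true = false
[1.1.1.1.1] NOT false = true
[1.1.1.1.2.1] exactly-one(false, false) = false
[1.1.1.1.2] NOT false = true
[1.1.1.1] true AND true = true
[1.1.1.2.1.1] NOT true = false
[1.1.1.2.1.2] true AND true AND true AND true = true
[1.1.1.2.1] false OR true = true
[1.1.1.2] NOT true = false
[1.1.1] true AND false = false
[1.1] NOT false = true
[1.2] false → true (antecedent false ⇒ implication holds) = true
[1] true AND true = true
[2] exactly-one(false, true, false) = true
[root] true AND true = true
Overall: true → merged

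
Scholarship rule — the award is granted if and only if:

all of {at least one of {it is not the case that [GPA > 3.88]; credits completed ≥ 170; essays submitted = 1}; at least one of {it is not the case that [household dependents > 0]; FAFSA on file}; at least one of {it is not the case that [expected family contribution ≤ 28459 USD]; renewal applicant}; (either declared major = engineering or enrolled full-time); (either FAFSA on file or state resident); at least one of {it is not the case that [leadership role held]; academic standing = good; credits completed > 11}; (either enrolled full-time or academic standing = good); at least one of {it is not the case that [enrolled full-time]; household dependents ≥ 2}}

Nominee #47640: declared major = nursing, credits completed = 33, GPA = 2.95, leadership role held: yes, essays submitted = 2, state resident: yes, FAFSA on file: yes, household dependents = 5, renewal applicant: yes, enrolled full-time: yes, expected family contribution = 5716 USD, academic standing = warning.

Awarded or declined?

Awarded

Atomic conditions:
  GPA > 3.88: 2.95 > 3.88 is false
  credits completed ≥ 170: 33 ≥ 170 is false
  essays submitted = 1: 2 == 1 is false
  household dependents > 0: 5 > 0 is true
  FAFSA on file: yes → true
  expected family contribution ≤ 28459 USD: 5716 ≤ 28459 is true
  renewal applicant: yes → true
  declared major = engineering: nursing == engineering is false
  enrolled full-time: yes → true
  state resident: yes → true
  leadership role held: yes → true
  academic standing = good: warning == good is false
  credits completed > 11: 33 > 11 is true
  household dependents ≥ 2: 5 ≥ 2 is true
Combine:
[1.1] NOT false = true
[1] true OR false OR false = true
[2.1] NOT true = false
[2] false OR true = true
[3.1] NOT true = false
[3] false OR true = true
[4] false OR true = true
[5] true OR true = true
[6.1] NOT true = false
[6] false OR false OR true = true
[7] true OR false = true
[8.1] NOT true = false
[8] false OR true = true
[root] true AND true AND true AND true AND true AND true AND true AND true = true
Overall: true → awarded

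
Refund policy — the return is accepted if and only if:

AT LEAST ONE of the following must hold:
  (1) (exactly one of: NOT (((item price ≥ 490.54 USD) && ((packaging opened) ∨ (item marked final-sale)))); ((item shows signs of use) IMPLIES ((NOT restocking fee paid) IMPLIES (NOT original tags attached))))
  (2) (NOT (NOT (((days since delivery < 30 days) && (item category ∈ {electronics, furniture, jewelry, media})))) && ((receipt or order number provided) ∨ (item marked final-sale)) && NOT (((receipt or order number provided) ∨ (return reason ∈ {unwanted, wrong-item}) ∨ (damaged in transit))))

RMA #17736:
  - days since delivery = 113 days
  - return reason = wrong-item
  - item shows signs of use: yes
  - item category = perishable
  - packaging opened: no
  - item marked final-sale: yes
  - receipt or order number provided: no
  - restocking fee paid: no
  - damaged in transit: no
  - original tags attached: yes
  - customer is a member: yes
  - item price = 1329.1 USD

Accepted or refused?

Refused

Atomic conditions:
  item price ≥ 490.54 USD: 1329.1 ≥ 490.54 is true
  packaging opened: no → false
  item marked final-sale: yes → true
  item shows signs of use: yes → true
  NOT restocking fee paid: no → true
  NOT original tags attached: yes → false
  days since delivery < 30 days: 113 < 30 is false
  item category ∈ {electronics, furniture, jewelry, media}: perishable is not in the set → false
  receipt or order number provided: no → false
  return reason ∈ {unwanted, wrong-item}: wrong-item is in the set → true
  damaged in transit: no → false
Combine:
[1.1.1.2] false OR true = true
[1.1.1] true AND true = true
[1.1] NOT true = false
[1.2.2] true → false = false
[1.2] true → false = false
[1] exactly-one(false, false) = false
[2.1.1.1] false AND false = false
[2.1.1] NOT false = true
[2.1] NOT true = false
[2.2] false OR true = true
[2.3.1] false OR true OR false = true
[2.3] NOT true = false
[2] false AND true AND false = false
[root] false OR false = false
Overall: false → refused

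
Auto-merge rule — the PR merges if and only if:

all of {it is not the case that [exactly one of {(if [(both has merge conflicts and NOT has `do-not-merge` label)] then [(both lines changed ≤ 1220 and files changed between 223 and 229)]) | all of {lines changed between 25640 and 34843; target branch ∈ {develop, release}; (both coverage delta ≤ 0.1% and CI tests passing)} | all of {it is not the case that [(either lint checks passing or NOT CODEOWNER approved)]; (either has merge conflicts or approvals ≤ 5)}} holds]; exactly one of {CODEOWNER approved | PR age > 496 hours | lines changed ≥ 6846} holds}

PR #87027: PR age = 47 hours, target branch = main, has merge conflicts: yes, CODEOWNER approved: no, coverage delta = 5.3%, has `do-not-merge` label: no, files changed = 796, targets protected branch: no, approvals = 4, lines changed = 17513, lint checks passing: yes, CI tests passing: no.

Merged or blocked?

Merged

Atomic conditions:
  has merge conflicts: yes → true
  NOT has `do-not-merge` label: no → true
  lines changed ≤ 1220: 17513 ≤ 1220 is false
  files changed between 223 and 229: 796 in [223, 229] is false
  lines changed between 25640 and 34843: 17513 in [25640, 34843] is false
  target branch ∈ {develop, release}: main is not in the set → false
  coverage delta ≤ 0.1%: 5.3 ≤ 0.1 is false
  CI tests passing: no → false
  lint checks passing: yes → true
  NOT CODEOWNER approved: no → true
  approvals ≤ 5: 4 ≤ 5 is true
  CODEOWNER approved: no → false
  PR age > 496 hours: 47 > 496 is false
  lines changed ≥ 6846: 17513 ≥ 6846 is true
Combine:
[1.1.1.1] true AND true = true
[1.1.1.2] false AND false = false
[1.1.1] true → false = false
[1.1.2.3] false AND false = false
[1.1.2] false AND false AND false = false
[1.1.3.1.1] true OR true = true
[1.1.3.1] NOT true = false
[1.1.3.2] true OR true = true
[1.1.3] false AND true = false
[1.1] exactly-one(false, false, false) = false
[1] NOT false = true
[2] exactly-one(false, false, true) = true
[root] true AND true = true
Overall: true → merged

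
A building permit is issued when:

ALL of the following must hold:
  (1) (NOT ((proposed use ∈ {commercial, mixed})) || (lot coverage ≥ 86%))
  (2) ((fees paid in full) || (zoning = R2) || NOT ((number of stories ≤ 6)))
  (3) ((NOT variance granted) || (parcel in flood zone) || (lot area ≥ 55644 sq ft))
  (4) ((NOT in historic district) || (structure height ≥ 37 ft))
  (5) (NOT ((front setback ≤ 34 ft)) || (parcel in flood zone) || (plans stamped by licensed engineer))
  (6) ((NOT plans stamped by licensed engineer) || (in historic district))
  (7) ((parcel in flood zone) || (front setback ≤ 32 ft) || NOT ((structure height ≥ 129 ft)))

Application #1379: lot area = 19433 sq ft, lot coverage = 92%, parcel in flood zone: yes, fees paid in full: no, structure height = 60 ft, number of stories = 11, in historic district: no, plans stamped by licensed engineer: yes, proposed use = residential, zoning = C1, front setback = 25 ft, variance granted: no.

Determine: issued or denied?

Atomic conditions:
  proposed use ∈ {commercial, mixed}: residential is not in the set → false
  lot coverage ≥ 86%: 92 ≥ 86 is true
  fees paid in full: no → false
  zoning = R2: C1 == R2 is false
  number of stories ≤ 6: 11 ≤ 6 is false
  NOT variance granted: no → true
  parcel in flood zone: yes → true
  lot area ≥ 55644 sq ft: 19433 ≥ 55644 is false
  NOT in historic district: no → true
  structure height ≥ 37 ft: 60 ≥ 37 is true
  front setback ≤ 34 ft: 25 ≤ 34 is true
  plans stamped by licensed engineer: yes → true
  NOT plans stamped by licensed engineer: yes → false
  in historic district: no → false
  front setback ≤ 32 ft: 25 ≤ 32 is true
  structure height ≥ 129 ft: 60 ≥ 129 is false
Combine:
[1.1] NOT false = true
[1] true OR true = true
[2.3] NOT false = true
[2] false OR false OR true = true
[3] true OR true OR false = true
[4] true OR true = true
[5.1] NOT true = false
[5] false OR true OR true = true
[6] false OR false = false
[7.3] NOT false = true
[7] true OR true OR true = true
[root] true AND true AND true AND true AND true AND false AND true = false
Overall: false → denied

Denied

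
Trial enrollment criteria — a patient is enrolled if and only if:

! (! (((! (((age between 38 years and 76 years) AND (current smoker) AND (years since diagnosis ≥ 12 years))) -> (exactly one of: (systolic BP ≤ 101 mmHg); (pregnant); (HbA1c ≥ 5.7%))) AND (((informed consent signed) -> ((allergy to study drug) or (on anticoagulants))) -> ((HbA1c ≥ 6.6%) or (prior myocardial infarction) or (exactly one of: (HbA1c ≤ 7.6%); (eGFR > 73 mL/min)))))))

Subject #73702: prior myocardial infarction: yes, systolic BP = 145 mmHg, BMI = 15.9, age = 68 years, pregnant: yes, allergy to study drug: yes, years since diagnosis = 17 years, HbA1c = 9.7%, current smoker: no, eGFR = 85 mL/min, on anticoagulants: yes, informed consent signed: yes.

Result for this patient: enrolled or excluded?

Excluded

Atomic conditions:
  age between 38 years and 76 years: 68 in [38, 76] is true
  current smoker: no → false
  years since diagnosis ≥ 12 years: 17 ≥ 12 is true
  systolic BP ≤ 101 mmHg: 145 ≤ 101 is false
  pregnant: yes → true
  HbA1c ≥ 5.7%: 9.7 ≥ 5.7 is true
  informed consent signed: yes → true
  allergy to study drug: yes → true
  on anticoagulants: yes → true
  HbA1c ≥ 6.6%: 9.7 ≥ 6.6 is true
  prior myocardial infarction: yes → true
  HbA1c ≤ 7.6%: 9.7 ≤ 7.6 is false
  eGFR > 73 mL/min: 85 > 73 is true
Combine:
[1.1.1.1.1] true AND false AND true = false
[1.1.1.1] NOT false = true
[1.1.1.2] exactly-one(false, true, true) = false
[1.1.1] true → false = false
[1.1.2.1.2] true OR true = true
[1.1.2.1] true → true = true
[1.1.2.2.3] exactly-one(false, true) = true
[1.1.2.2] true OR true OR true = true
[1.1.2] true → true = true
[1.1] false AND true = false
[1] NOT false = true
[root] NOT true = false
Overall: false → excluded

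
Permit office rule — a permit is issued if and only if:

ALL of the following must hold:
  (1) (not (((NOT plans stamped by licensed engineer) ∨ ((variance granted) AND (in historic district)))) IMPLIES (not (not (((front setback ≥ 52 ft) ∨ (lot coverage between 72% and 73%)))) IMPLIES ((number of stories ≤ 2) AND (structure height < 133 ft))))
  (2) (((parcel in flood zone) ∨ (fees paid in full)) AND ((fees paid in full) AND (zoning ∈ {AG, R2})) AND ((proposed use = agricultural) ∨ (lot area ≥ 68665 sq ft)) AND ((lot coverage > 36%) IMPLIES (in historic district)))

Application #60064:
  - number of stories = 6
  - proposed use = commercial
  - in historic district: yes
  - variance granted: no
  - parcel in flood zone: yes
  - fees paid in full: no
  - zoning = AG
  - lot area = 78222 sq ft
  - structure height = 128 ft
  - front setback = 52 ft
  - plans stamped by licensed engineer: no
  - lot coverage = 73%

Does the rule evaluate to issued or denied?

Atomic conditions:
  NOT plans stamped by licensed engineer: no → true
  variance granted: no → false
  in historic district: yes → true
  front setback ≥ 52 ft: 52 ≥ 52 is true
  lot coverage between 72% and 73%: 73 in [72, 73] is true
  number of stories ≤ 2: 6 ≤ 2 is false
  structure height < 133 ft: 128 < 133 is true
  parcel in flood zone: yes → true
  fees paid in full: no → false
  zoning ∈ {AG, R2}: AG is in the set → true
  proposed use = agricultural: commercial == agricultural is false
  lot area ≥ 68665 sq ft: 78222 ≥ 68665 is true
  lot coverage > 36%: 73 > 36 is true
Combine:
[1.1.1.2] false AND true = false
[1.1.1] true OR false = true
[1.1] NOT true = false
[1.2.1.1.1] true OR true = true
[1.2.1.1] NOT true = false
[1.2.1] NOT false = true
[1.2.2] false AND true = false
[1.2] true → false = false
[1] false → false (antecedent false ⇒ implication holds) = true
[2.1] true OR false = true
[2.2] false AND true = false
[2.3] false OR true = true
[2.4] true → true = true
[2] true AND false AND true AND true = false
[root] true AND false = false
Overall: false → denied

Denied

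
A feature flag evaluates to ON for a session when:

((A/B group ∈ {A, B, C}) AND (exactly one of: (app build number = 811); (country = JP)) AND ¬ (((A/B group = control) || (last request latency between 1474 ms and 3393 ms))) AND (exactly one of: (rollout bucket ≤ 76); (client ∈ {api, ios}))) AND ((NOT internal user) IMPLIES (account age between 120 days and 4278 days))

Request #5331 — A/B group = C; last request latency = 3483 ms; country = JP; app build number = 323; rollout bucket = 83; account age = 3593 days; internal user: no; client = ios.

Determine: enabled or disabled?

Enabled

Atomic conditions:
  A/B group ∈ {A, B, C}: C is in the set → true
  app build number = 811: 323 == 811 is false
  country = JP: JP == JP is true
  A/B group = control: C == control is false
  last request latency between 1474 ms and 3393 ms: 3483 in [1474, 3393] is false
  rollout bucket ≤ 76: 83 ≤ 76 is false
  client ∈ {api, ios}: ios is in the set → true
  NOT internal user: no → true
  account age between 120 days and 4278 days: 3593 in [120, 4278] is true
Combine:
[1.2] exactly-one(false, true) = true
[1.3.1] false OR false = false
[1.3] NOT false = true
[1.4] exactly-one(false, true) = true
[1] true AND true AND true AND true = true
[2] true → true = true
[root] true AND true = true
Overall: true → enabled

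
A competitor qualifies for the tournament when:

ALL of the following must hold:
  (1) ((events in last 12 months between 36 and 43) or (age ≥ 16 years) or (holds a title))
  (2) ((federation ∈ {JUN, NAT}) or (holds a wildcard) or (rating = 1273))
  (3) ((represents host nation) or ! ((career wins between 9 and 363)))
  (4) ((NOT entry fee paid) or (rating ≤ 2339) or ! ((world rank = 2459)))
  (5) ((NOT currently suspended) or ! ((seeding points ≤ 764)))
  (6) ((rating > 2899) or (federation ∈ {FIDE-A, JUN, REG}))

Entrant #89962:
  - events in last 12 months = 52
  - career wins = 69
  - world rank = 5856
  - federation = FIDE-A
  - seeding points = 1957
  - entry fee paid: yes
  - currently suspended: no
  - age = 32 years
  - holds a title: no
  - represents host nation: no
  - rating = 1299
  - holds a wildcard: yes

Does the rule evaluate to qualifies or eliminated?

Eliminated

Atomic conditions:
  events in last 12 months between 36 and 43: 52 in [36, 43] is false
  age ≥ 16 years: 32 ≥ 16 is true
  holds a title: no → false
  federation ∈ {JUN, NAT}: FIDE-A is not in the set → false
  holds a wildcard: yes → true
  rating = 1273: 1299 == 1273 is false
  represents host nation: no → false
  career wins between 9 and 363: 69 in [9, 363] is true
  NOT entry fee paid: yes → false
  rating ≤ 2339: 1299 ≤ 2339 is true
  world rank = 2459: 5856 == 2459 is false
  NOT currently suspended: no → true
  seeding points ≤ 764: 1957 ≤ 764 is false
  rating > 2899: 1299 > 2899 is false
  federation ∈ {FIDE-A, JUN, REG}: FIDE-A is in the set → true
Combine:
[1] false OR true OR false = true
[2] false OR true OR false = true
[3.2] NOT true = false
[3] false OR false = false
[4.3] NOT false = true
[4] false OR true OR true = true
[5.2] NOT false = true
[5] true OR true = true
[6] false OR true = true
[root] true AND true AND false AND true AND true AND true = false
Overall: false → eliminated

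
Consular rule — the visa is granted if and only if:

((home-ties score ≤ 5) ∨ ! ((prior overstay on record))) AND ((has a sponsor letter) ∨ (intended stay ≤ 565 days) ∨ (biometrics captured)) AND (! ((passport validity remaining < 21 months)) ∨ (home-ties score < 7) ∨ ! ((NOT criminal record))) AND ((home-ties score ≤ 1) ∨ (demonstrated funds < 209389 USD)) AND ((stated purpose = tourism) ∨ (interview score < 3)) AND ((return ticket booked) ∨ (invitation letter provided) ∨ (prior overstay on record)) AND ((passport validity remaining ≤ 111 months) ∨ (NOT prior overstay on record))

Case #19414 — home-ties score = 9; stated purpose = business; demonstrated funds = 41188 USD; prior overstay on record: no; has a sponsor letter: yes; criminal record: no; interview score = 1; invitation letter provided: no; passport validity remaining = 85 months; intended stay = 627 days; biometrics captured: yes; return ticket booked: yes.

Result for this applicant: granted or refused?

Granted

Atomic conditions:
  home-ties score ≤ 5: 9 ≤ 5 is false
  prior overstay on record: no → false
  has a sponsor letter: yes → true
  intended stay ≤ 565 days: 627 ≤ 565 is false
  biometrics captured: yes → true
  passport validity remaining < 21 months: 85 < 21 is false
  home-ties score < 7: 9 < 7 is false
  NOT criminal record: no → true
  home-ties score ≤ 1: 9 ≤ 1 is false
  demonstrated funds < 209389 USD: 41188 < 209389 is true
  stated purpose = tourism: business == tourism is false
  interview score < 3: 1 < 3 is true
  return ticket booked: yes → true
  invitation letter provided: no → false
  passport validity remaining ≤ 111 months: 85 ≤ 111 is true
  NOT prior overstay on record: no → true
Combine:
[1.2] NOT false = true
[1] false OR true = true
[2] true OR false OR true = true
[3.1] NOT false = true
[3.3] NOT true = false
[3] true OR false OR false = true
[4] false OR true = true
[5] false OR true = true
[6] true OR false OR false = true
[7] true OR true = true
[root] true AND true AND true AND true AND true AND true AND true = true
Overall: true → granted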